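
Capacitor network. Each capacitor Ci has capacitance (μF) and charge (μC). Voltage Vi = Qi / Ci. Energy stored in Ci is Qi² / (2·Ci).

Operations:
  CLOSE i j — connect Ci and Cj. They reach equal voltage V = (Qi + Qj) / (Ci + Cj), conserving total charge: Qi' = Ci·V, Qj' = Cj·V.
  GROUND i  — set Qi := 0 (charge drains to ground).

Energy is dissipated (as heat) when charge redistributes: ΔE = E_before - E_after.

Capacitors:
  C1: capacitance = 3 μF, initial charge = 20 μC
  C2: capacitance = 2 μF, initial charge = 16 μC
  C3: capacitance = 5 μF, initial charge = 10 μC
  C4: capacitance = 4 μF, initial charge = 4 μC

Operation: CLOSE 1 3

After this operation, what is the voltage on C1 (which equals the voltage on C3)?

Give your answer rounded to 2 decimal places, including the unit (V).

Initial: C1(3μF, Q=20μC, V=6.67V), C2(2μF, Q=16μC, V=8.00V), C3(5μF, Q=10μC, V=2.00V), C4(4μF, Q=4μC, V=1.00V)
Op 1: CLOSE 1-3: Q_total=30.00, C_total=8.00, V=3.75; Q1=11.25, Q3=18.75; dissipated=20.417

Answer: 3.75 V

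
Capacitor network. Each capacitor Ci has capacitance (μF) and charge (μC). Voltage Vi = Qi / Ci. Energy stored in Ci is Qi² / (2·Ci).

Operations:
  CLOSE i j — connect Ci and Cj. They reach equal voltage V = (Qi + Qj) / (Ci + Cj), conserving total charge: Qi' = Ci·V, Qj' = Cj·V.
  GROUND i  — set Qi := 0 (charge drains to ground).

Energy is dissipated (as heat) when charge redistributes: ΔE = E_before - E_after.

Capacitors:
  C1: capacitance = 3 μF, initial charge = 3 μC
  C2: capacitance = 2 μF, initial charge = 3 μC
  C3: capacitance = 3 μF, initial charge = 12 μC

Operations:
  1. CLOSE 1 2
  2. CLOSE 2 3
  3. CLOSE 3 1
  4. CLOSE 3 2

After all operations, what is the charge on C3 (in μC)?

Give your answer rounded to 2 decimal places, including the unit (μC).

Answer: 7.13 μC

Derivation:
Initial: C1(3μF, Q=3μC, V=1.00V), C2(2μF, Q=3μC, V=1.50V), C3(3μF, Q=12μC, V=4.00V)
Op 1: CLOSE 1-2: Q_total=6.00, C_total=5.00, V=1.20; Q1=3.60, Q2=2.40; dissipated=0.150
Op 2: CLOSE 2-3: Q_total=14.40, C_total=5.00, V=2.88; Q2=5.76, Q3=8.64; dissipated=4.704
Op 3: CLOSE 3-1: Q_total=12.24, C_total=6.00, V=2.04; Q3=6.12, Q1=6.12; dissipated=2.117
Op 4: CLOSE 3-2: Q_total=11.88, C_total=5.00, V=2.38; Q3=7.13, Q2=4.75; dissipated=0.423
Final charges: Q1=6.12, Q2=4.75, Q3=7.13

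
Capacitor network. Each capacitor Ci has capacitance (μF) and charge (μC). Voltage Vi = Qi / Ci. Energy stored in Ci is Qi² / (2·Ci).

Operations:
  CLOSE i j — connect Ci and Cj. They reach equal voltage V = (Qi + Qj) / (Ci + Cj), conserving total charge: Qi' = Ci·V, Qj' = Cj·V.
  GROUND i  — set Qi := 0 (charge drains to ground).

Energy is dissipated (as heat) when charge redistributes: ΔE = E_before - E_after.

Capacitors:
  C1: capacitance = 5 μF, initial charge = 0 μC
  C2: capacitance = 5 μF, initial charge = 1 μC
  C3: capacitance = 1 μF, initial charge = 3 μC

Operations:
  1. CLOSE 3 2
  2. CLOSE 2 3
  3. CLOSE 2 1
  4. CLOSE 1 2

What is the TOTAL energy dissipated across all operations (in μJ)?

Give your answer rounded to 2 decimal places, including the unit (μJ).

Initial: C1(5μF, Q=0μC, V=0.00V), C2(5μF, Q=1μC, V=0.20V), C3(1μF, Q=3μC, V=3.00V)
Op 1: CLOSE 3-2: Q_total=4.00, C_total=6.00, V=0.67; Q3=0.67, Q2=3.33; dissipated=3.267
Op 2: CLOSE 2-3: Q_total=4.00, C_total=6.00, V=0.67; Q2=3.33, Q3=0.67; dissipated=0.000
Op 3: CLOSE 2-1: Q_total=3.33, C_total=10.00, V=0.33; Q2=1.67, Q1=1.67; dissipated=0.556
Op 4: CLOSE 1-2: Q_total=3.33, C_total=10.00, V=0.33; Q1=1.67, Q2=1.67; dissipated=0.000
Total dissipated: 3.822 μJ

Answer: 3.82 μJ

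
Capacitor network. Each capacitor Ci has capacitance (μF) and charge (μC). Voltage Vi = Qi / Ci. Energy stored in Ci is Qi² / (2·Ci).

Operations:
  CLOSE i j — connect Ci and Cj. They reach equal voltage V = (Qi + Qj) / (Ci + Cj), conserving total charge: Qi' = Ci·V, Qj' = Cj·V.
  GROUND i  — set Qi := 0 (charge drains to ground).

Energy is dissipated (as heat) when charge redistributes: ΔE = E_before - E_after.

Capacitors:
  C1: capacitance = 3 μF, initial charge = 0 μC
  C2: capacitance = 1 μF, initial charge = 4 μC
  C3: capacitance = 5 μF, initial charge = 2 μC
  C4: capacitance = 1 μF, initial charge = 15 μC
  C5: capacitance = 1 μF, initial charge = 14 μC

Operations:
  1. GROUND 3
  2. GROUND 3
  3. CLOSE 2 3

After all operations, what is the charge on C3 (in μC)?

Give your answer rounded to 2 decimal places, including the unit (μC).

Initial: C1(3μF, Q=0μC, V=0.00V), C2(1μF, Q=4μC, V=4.00V), C3(5μF, Q=2μC, V=0.40V), C4(1μF, Q=15μC, V=15.00V), C5(1μF, Q=14μC, V=14.00V)
Op 1: GROUND 3: Q3=0; energy lost=0.400
Op 2: GROUND 3: Q3=0; energy lost=0.000
Op 3: CLOSE 2-3: Q_total=4.00, C_total=6.00, V=0.67; Q2=0.67, Q3=3.33; dissipated=6.667
Final charges: Q1=0.00, Q2=0.67, Q3=3.33, Q4=15.00, Q5=14.00

Answer: 3.33 μC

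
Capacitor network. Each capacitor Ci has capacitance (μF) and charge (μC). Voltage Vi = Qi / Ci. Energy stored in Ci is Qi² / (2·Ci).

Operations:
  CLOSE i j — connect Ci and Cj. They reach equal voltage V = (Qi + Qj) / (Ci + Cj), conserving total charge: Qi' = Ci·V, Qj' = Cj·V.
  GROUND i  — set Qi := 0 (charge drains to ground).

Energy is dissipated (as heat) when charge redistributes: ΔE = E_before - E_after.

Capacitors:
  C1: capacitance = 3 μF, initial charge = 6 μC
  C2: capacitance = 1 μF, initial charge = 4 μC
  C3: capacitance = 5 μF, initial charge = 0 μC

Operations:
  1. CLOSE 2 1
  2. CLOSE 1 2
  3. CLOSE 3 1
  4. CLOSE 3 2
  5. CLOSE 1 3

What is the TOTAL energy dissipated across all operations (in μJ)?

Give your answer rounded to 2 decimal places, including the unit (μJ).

Answer: 8.44 μJ

Derivation:
Initial: C1(3μF, Q=6μC, V=2.00V), C2(1μF, Q=4μC, V=4.00V), C3(5μF, Q=0μC, V=0.00V)
Op 1: CLOSE 2-1: Q_total=10.00, C_total=4.00, V=2.50; Q2=2.50, Q1=7.50; dissipated=1.500
Op 2: CLOSE 1-2: Q_total=10.00, C_total=4.00, V=2.50; Q1=7.50, Q2=2.50; dissipated=0.000
Op 3: CLOSE 3-1: Q_total=7.50, C_total=8.00, V=0.94; Q3=4.69, Q1=2.81; dissipated=5.859
Op 4: CLOSE 3-2: Q_total=7.19, C_total=6.00, V=1.20; Q3=5.99, Q2=1.20; dissipated=1.017
Op 5: CLOSE 1-3: Q_total=8.80, C_total=8.00, V=1.10; Q1=3.30, Q3=5.50; dissipated=0.064
Total dissipated: 8.440 μJ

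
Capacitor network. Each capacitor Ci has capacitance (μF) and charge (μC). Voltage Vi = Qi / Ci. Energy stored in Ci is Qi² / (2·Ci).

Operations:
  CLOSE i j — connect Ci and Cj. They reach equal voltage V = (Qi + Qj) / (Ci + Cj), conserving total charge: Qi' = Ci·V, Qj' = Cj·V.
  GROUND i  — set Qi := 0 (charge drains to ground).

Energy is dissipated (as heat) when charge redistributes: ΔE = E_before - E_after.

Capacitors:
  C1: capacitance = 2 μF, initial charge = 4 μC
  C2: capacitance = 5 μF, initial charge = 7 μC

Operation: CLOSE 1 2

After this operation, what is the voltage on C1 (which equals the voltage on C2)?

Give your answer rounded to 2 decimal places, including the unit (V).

Answer: 1.57 V

Derivation:
Initial: C1(2μF, Q=4μC, V=2.00V), C2(5μF, Q=7μC, V=1.40V)
Op 1: CLOSE 1-2: Q_total=11.00, C_total=7.00, V=1.57; Q1=3.14, Q2=7.86; dissipated=0.257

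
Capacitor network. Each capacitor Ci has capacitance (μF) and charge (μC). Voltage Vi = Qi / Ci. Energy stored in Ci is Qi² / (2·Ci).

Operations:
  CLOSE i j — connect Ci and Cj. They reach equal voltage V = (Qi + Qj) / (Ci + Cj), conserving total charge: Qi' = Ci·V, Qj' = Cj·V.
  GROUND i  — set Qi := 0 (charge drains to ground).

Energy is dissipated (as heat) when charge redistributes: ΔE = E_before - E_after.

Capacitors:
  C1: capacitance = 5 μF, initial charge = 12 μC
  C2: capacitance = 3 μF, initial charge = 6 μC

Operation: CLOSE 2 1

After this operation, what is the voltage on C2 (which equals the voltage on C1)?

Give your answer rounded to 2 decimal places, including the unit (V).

Answer: 2.25 V

Derivation:
Initial: C1(5μF, Q=12μC, V=2.40V), C2(3μF, Q=6μC, V=2.00V)
Op 1: CLOSE 2-1: Q_total=18.00, C_total=8.00, V=2.25; Q2=6.75, Q1=11.25; dissipated=0.150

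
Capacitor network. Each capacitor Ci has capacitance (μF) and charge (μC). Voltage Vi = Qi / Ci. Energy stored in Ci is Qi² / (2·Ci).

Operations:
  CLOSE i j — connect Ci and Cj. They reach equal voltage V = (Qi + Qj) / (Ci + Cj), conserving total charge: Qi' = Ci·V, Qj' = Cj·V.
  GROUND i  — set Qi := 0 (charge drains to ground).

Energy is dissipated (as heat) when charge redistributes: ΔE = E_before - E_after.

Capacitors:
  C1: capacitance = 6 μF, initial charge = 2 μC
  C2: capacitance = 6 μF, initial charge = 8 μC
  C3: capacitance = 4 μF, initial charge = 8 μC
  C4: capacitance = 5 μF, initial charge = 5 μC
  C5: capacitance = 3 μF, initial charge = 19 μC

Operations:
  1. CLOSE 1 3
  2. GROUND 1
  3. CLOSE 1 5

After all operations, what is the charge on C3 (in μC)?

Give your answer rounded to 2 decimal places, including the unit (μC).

Answer: 4.00 μC

Derivation:
Initial: C1(6μF, Q=2μC, V=0.33V), C2(6μF, Q=8μC, V=1.33V), C3(4μF, Q=8μC, V=2.00V), C4(5μF, Q=5μC, V=1.00V), C5(3μF, Q=19μC, V=6.33V)
Op 1: CLOSE 1-3: Q_total=10.00, C_total=10.00, V=1.00; Q1=6.00, Q3=4.00; dissipated=3.333
Op 2: GROUND 1: Q1=0; energy lost=3.000
Op 3: CLOSE 1-5: Q_total=19.00, C_total=9.00, V=2.11; Q1=12.67, Q5=6.33; dissipated=40.111
Final charges: Q1=12.67, Q2=8.00, Q3=4.00, Q4=5.00, Q5=6.33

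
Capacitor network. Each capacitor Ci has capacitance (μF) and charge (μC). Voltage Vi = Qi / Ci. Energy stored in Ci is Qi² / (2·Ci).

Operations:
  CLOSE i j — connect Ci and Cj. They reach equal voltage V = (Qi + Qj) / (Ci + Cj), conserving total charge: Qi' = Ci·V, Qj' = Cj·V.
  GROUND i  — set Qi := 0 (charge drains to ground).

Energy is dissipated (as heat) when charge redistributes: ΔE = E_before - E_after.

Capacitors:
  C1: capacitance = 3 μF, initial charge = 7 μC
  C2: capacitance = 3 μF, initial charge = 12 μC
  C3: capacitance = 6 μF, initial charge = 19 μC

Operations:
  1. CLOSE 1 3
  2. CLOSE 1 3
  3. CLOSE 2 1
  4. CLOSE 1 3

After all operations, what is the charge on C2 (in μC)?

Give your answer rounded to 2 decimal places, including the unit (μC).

Answer: 10.33 μC

Derivation:
Initial: C1(3μF, Q=7μC, V=2.33V), C2(3μF, Q=12μC, V=4.00V), C3(6μF, Q=19μC, V=3.17V)
Op 1: CLOSE 1-3: Q_total=26.00, C_total=9.00, V=2.89; Q1=8.67, Q3=17.33; dissipated=0.694
Op 2: CLOSE 1-3: Q_total=26.00, C_total=9.00, V=2.89; Q1=8.67, Q3=17.33; dissipated=0.000
Op 3: CLOSE 2-1: Q_total=20.67, C_total=6.00, V=3.44; Q2=10.33, Q1=10.33; dissipated=0.926
Op 4: CLOSE 1-3: Q_total=27.67, C_total=9.00, V=3.07; Q1=9.22, Q3=18.44; dissipated=0.309
Final charges: Q1=9.22, Q2=10.33, Q3=18.44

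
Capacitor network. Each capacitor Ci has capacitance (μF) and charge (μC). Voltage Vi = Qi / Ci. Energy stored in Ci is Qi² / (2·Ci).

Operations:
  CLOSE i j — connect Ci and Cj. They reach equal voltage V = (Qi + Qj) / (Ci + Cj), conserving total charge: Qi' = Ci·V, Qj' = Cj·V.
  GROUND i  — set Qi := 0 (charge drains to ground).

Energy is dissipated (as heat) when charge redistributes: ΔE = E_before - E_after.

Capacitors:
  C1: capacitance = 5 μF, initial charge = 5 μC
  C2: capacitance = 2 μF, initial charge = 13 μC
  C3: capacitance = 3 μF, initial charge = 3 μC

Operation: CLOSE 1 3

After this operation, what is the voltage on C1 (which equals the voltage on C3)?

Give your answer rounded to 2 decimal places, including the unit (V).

Answer: 1.00 V

Derivation:
Initial: C1(5μF, Q=5μC, V=1.00V), C2(2μF, Q=13μC, V=6.50V), C3(3μF, Q=3μC, V=1.00V)
Op 1: CLOSE 1-3: Q_total=8.00, C_total=8.00, V=1.00; Q1=5.00, Q3=3.00; dissipated=0.000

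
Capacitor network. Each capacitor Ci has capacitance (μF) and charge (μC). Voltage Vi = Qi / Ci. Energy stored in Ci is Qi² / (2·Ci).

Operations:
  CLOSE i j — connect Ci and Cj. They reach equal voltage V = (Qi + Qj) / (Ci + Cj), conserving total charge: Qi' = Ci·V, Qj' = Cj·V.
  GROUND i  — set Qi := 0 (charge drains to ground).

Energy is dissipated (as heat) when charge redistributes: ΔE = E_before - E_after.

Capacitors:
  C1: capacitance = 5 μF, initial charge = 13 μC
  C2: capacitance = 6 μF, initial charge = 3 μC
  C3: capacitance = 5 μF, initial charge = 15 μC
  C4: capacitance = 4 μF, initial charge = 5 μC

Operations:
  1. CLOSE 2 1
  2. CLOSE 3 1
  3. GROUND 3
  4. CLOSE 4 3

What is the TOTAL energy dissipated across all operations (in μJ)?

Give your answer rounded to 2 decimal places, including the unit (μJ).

Answer: 23.14 μJ

Derivation:
Initial: C1(5μF, Q=13μC, V=2.60V), C2(6μF, Q=3μC, V=0.50V), C3(5μF, Q=15μC, V=3.00V), C4(4μF, Q=5μC, V=1.25V)
Op 1: CLOSE 2-1: Q_total=16.00, C_total=11.00, V=1.45; Q2=8.73, Q1=7.27; dissipated=6.014
Op 2: CLOSE 3-1: Q_total=22.27, C_total=10.00, V=2.23; Q3=11.14, Q1=11.14; dissipated=2.986
Op 3: GROUND 3: Q3=0; energy lost=12.402
Op 4: CLOSE 4-3: Q_total=5.00, C_total=9.00, V=0.56; Q4=2.22, Q3=2.78; dissipated=1.736
Total dissipated: 23.137 μJ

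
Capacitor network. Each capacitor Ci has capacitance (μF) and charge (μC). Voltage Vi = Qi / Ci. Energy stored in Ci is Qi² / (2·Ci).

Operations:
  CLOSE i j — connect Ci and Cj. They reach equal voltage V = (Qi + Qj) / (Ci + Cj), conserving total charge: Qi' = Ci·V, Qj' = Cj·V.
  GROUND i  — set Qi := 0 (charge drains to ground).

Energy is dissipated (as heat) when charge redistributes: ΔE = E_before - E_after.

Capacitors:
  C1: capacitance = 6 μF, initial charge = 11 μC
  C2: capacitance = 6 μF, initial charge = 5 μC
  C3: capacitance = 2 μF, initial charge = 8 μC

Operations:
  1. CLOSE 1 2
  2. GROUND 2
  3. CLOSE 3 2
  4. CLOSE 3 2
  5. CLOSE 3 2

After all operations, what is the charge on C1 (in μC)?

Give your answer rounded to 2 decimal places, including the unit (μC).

Answer: 8.00 μC

Derivation:
Initial: C1(6μF, Q=11μC, V=1.83V), C2(6μF, Q=5μC, V=0.83V), C3(2μF, Q=8μC, V=4.00V)
Op 1: CLOSE 1-2: Q_total=16.00, C_total=12.00, V=1.33; Q1=8.00, Q2=8.00; dissipated=1.500
Op 2: GROUND 2: Q2=0; energy lost=5.333
Op 3: CLOSE 3-2: Q_total=8.00, C_total=8.00, V=1.00; Q3=2.00, Q2=6.00; dissipated=12.000
Op 4: CLOSE 3-2: Q_total=8.00, C_total=8.00, V=1.00; Q3=2.00, Q2=6.00; dissipated=0.000
Op 5: CLOSE 3-2: Q_total=8.00, C_total=8.00, V=1.00; Q3=2.00, Q2=6.00; dissipated=0.000
Final charges: Q1=8.00, Q2=6.00, Q3=2.00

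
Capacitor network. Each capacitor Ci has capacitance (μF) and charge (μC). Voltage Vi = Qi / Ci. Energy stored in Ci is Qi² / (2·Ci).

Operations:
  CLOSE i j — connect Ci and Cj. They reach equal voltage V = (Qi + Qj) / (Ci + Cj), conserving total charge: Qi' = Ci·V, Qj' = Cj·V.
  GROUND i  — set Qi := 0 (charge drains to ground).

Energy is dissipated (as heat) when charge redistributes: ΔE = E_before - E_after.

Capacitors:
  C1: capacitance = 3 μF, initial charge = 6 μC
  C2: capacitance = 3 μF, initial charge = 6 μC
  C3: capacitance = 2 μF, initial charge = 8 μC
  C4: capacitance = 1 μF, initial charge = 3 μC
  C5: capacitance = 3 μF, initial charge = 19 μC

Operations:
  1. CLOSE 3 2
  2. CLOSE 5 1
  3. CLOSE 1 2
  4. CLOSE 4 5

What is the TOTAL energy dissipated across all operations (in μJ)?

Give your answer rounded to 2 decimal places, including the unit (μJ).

Initial: C1(3μF, Q=6μC, V=2.00V), C2(3μF, Q=6μC, V=2.00V), C3(2μF, Q=8μC, V=4.00V), C4(1μF, Q=3μC, V=3.00V), C5(3μF, Q=19μC, V=6.33V)
Op 1: CLOSE 3-2: Q_total=14.00, C_total=5.00, V=2.80; Q3=5.60, Q2=8.40; dissipated=2.400
Op 2: CLOSE 5-1: Q_total=25.00, C_total=6.00, V=4.17; Q5=12.50, Q1=12.50; dissipated=14.083
Op 3: CLOSE 1-2: Q_total=20.90, C_total=6.00, V=3.48; Q1=10.45, Q2=10.45; dissipated=1.401
Op 4: CLOSE 4-5: Q_total=15.50, C_total=4.00, V=3.88; Q4=3.88, Q5=11.62; dissipated=0.510
Total dissipated: 18.395 μJ

Answer: 18.39 μJ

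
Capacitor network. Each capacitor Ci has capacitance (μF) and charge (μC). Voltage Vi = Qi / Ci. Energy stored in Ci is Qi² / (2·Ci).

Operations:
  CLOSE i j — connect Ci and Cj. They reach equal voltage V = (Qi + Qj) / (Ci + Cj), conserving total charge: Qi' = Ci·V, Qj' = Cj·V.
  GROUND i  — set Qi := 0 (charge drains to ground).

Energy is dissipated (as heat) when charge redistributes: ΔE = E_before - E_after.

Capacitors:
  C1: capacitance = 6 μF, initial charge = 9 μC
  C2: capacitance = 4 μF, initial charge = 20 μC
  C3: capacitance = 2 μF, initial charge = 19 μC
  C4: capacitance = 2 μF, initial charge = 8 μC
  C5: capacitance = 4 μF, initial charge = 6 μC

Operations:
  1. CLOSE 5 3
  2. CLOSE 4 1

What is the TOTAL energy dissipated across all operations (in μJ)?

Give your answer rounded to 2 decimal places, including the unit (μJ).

Answer: 47.35 μJ

Derivation:
Initial: C1(6μF, Q=9μC, V=1.50V), C2(4μF, Q=20μC, V=5.00V), C3(2μF, Q=19μC, V=9.50V), C4(2μF, Q=8μC, V=4.00V), C5(4μF, Q=6μC, V=1.50V)
Op 1: CLOSE 5-3: Q_total=25.00, C_total=6.00, V=4.17; Q5=16.67, Q3=8.33; dissipated=42.667
Op 2: CLOSE 4-1: Q_total=17.00, C_total=8.00, V=2.12; Q4=4.25, Q1=12.75; dissipated=4.688
Total dissipated: 47.354 μJ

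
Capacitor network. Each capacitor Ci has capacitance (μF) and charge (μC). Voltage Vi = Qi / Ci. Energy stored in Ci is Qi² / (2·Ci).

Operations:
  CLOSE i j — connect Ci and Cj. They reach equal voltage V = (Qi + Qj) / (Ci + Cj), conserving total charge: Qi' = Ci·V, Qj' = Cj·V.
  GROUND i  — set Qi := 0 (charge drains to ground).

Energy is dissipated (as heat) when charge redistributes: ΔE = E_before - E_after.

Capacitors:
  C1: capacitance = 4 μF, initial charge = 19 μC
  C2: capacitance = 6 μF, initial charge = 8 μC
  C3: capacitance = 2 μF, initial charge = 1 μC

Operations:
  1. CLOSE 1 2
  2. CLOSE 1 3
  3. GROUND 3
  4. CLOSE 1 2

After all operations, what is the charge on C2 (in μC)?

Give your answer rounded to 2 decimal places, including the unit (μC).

Initial: C1(4μF, Q=19μC, V=4.75V), C2(6μF, Q=8μC, V=1.33V), C3(2μF, Q=1μC, V=0.50V)
Op 1: CLOSE 1-2: Q_total=27.00, C_total=10.00, V=2.70; Q1=10.80, Q2=16.20; dissipated=14.008
Op 2: CLOSE 1-3: Q_total=11.80, C_total=6.00, V=1.97; Q1=7.87, Q3=3.93; dissipated=3.227
Op 3: GROUND 3: Q3=0; energy lost=3.868
Op 4: CLOSE 1-2: Q_total=24.07, C_total=10.00, V=2.41; Q1=9.63, Q2=14.44; dissipated=0.645
Final charges: Q1=9.63, Q2=14.44, Q3=0.00

Answer: 14.44 μC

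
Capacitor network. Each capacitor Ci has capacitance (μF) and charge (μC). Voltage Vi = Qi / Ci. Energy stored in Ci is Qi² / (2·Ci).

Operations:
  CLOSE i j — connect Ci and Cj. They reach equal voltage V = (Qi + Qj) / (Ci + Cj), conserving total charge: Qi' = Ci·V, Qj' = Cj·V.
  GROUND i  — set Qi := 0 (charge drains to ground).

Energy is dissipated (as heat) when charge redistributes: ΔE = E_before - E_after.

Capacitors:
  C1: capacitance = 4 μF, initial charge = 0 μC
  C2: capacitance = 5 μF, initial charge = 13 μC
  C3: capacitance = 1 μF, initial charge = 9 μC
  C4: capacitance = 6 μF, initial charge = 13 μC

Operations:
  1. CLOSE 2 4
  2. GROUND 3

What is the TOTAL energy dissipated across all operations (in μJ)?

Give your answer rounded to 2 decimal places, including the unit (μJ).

Answer: 40.76 μJ

Derivation:
Initial: C1(4μF, Q=0μC, V=0.00V), C2(5μF, Q=13μC, V=2.60V), C3(1μF, Q=9μC, V=9.00V), C4(6μF, Q=13μC, V=2.17V)
Op 1: CLOSE 2-4: Q_total=26.00, C_total=11.00, V=2.36; Q2=11.82, Q4=14.18; dissipated=0.256
Op 2: GROUND 3: Q3=0; energy lost=40.500
Total dissipated: 40.756 μJ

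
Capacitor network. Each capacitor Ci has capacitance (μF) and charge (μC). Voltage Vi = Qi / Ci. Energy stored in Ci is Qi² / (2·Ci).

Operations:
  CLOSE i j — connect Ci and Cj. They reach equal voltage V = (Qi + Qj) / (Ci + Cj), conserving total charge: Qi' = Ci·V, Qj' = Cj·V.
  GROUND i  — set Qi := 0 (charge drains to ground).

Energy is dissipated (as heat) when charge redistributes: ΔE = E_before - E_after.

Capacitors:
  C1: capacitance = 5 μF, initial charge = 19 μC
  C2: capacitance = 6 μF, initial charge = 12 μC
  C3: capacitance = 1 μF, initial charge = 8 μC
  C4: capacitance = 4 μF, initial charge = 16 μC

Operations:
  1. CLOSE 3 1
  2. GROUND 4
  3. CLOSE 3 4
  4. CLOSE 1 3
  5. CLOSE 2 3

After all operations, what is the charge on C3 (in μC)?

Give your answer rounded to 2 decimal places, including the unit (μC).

Initial: C1(5μF, Q=19μC, V=3.80V), C2(6μF, Q=12μC, V=2.00V), C3(1μF, Q=8μC, V=8.00V), C4(4μF, Q=16μC, V=4.00V)
Op 1: CLOSE 3-1: Q_total=27.00, C_total=6.00, V=4.50; Q3=4.50, Q1=22.50; dissipated=7.350
Op 2: GROUND 4: Q4=0; energy lost=32.000
Op 3: CLOSE 3-4: Q_total=4.50, C_total=5.00, V=0.90; Q3=0.90, Q4=3.60; dissipated=8.100
Op 4: CLOSE 1-3: Q_total=23.40, C_total=6.00, V=3.90; Q1=19.50, Q3=3.90; dissipated=5.400
Op 5: CLOSE 2-3: Q_total=15.90, C_total=7.00, V=2.27; Q2=13.63, Q3=2.27; dissipated=1.547
Final charges: Q1=19.50, Q2=13.63, Q3=2.27, Q4=3.60

Answer: 2.27 μC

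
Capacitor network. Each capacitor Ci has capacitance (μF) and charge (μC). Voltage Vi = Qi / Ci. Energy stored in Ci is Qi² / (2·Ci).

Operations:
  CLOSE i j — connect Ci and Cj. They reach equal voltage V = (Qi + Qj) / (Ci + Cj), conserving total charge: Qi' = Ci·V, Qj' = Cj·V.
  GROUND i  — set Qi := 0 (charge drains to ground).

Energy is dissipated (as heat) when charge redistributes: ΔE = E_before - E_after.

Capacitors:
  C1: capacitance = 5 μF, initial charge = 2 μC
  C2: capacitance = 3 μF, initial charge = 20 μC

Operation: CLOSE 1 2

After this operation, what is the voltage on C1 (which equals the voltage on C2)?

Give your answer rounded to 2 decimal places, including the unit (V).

Initial: C1(5μF, Q=2μC, V=0.40V), C2(3μF, Q=20μC, V=6.67V)
Op 1: CLOSE 1-2: Q_total=22.00, C_total=8.00, V=2.75; Q1=13.75, Q2=8.25; dissipated=36.817

Answer: 2.75 V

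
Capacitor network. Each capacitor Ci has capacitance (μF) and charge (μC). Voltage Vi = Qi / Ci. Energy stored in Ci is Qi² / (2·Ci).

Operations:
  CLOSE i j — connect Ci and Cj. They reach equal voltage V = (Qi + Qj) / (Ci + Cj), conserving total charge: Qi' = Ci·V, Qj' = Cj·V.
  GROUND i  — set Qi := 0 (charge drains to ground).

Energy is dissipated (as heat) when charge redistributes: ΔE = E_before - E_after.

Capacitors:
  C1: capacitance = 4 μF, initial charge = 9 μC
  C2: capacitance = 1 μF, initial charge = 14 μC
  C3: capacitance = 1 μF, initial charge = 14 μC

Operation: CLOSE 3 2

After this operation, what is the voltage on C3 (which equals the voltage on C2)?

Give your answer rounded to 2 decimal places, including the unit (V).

Answer: 14.00 V

Derivation:
Initial: C1(4μF, Q=9μC, V=2.25V), C2(1μF, Q=14μC, V=14.00V), C3(1μF, Q=14μC, V=14.00V)
Op 1: CLOSE 3-2: Q_total=28.00, C_total=2.00, V=14.00; Q3=14.00, Q2=14.00; dissipated=0.000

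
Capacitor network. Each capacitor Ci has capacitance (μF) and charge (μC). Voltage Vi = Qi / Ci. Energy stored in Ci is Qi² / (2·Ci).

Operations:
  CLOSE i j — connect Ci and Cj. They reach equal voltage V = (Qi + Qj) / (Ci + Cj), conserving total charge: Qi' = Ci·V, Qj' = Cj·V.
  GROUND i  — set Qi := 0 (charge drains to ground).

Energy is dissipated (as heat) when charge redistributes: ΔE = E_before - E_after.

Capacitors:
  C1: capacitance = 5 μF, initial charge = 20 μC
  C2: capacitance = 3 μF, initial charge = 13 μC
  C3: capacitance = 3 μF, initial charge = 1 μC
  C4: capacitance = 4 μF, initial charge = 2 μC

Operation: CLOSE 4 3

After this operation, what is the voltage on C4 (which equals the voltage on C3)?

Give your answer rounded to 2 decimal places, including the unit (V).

Answer: 0.43 V

Derivation:
Initial: C1(5μF, Q=20μC, V=4.00V), C2(3μF, Q=13μC, V=4.33V), C3(3μF, Q=1μC, V=0.33V), C4(4μF, Q=2μC, V=0.50V)
Op 1: CLOSE 4-3: Q_total=3.00, C_total=7.00, V=0.43; Q4=1.71, Q3=1.29; dissipated=0.024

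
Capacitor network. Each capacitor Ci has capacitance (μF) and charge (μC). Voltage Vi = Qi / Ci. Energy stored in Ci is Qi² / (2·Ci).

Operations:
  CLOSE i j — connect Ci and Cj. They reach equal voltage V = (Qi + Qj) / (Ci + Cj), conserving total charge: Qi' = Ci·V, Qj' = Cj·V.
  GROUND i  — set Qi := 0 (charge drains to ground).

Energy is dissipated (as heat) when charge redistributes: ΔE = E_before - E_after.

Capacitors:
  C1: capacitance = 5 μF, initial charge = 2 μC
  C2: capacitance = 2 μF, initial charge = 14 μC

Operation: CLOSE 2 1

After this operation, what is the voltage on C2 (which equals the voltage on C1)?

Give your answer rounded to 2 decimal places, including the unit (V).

Initial: C1(5μF, Q=2μC, V=0.40V), C2(2μF, Q=14μC, V=7.00V)
Op 1: CLOSE 2-1: Q_total=16.00, C_total=7.00, V=2.29; Q2=4.57, Q1=11.43; dissipated=31.114

Answer: 2.29 V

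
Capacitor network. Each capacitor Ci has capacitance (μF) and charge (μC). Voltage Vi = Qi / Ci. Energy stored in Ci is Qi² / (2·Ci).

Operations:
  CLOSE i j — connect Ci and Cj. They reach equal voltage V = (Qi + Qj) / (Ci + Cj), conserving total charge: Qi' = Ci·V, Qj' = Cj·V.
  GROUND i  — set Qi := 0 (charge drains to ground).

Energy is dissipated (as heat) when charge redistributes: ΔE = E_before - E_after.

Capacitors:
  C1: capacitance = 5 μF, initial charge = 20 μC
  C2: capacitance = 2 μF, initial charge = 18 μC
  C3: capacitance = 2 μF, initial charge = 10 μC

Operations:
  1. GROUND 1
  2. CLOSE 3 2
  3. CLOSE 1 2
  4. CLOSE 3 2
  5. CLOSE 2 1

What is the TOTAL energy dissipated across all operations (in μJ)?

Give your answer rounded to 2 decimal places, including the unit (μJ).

Initial: C1(5μF, Q=20μC, V=4.00V), C2(2μF, Q=18μC, V=9.00V), C3(2μF, Q=10μC, V=5.00V)
Op 1: GROUND 1: Q1=0; energy lost=40.000
Op 2: CLOSE 3-2: Q_total=28.00, C_total=4.00, V=7.00; Q3=14.00, Q2=14.00; dissipated=8.000
Op 3: CLOSE 1-2: Q_total=14.00, C_total=7.00, V=2.00; Q1=10.00, Q2=4.00; dissipated=35.000
Op 4: CLOSE 3-2: Q_total=18.00, C_total=4.00, V=4.50; Q3=9.00, Q2=9.00; dissipated=12.500
Op 5: CLOSE 2-1: Q_total=19.00, C_total=7.00, V=2.71; Q2=5.43, Q1=13.57; dissipated=4.464
Total dissipated: 99.964 μJ

Answer: 99.96 μJ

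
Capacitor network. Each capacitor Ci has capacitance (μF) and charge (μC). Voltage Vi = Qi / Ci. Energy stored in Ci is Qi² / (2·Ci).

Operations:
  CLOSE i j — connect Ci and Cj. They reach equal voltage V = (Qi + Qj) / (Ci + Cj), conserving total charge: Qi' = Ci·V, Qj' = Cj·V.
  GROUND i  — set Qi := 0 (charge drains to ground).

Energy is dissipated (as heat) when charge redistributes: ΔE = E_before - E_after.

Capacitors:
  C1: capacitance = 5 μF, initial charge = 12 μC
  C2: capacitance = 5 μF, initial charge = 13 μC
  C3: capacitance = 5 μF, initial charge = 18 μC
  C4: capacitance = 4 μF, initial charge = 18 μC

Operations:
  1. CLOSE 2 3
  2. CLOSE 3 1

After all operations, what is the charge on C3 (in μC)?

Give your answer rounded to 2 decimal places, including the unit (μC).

Initial: C1(5μF, Q=12μC, V=2.40V), C2(5μF, Q=13μC, V=2.60V), C3(5μF, Q=18μC, V=3.60V), C4(4μF, Q=18μC, V=4.50V)
Op 1: CLOSE 2-3: Q_total=31.00, C_total=10.00, V=3.10; Q2=15.50, Q3=15.50; dissipated=1.250
Op 2: CLOSE 3-1: Q_total=27.50, C_total=10.00, V=2.75; Q3=13.75, Q1=13.75; dissipated=0.613
Final charges: Q1=13.75, Q2=15.50, Q3=13.75, Q4=18.00

Answer: 13.75 μC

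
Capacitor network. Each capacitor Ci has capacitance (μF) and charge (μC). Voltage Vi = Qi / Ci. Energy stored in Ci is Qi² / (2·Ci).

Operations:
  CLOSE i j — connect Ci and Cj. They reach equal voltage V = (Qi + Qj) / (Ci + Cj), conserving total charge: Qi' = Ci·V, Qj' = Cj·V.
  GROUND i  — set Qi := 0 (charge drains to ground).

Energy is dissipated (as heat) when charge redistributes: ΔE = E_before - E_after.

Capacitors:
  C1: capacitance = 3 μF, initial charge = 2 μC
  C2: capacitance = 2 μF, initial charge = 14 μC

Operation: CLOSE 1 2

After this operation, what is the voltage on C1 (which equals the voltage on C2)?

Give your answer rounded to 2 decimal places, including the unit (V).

Initial: C1(3μF, Q=2μC, V=0.67V), C2(2μF, Q=14μC, V=7.00V)
Op 1: CLOSE 1-2: Q_total=16.00, C_total=5.00, V=3.20; Q1=9.60, Q2=6.40; dissipated=24.067

Answer: 3.20 V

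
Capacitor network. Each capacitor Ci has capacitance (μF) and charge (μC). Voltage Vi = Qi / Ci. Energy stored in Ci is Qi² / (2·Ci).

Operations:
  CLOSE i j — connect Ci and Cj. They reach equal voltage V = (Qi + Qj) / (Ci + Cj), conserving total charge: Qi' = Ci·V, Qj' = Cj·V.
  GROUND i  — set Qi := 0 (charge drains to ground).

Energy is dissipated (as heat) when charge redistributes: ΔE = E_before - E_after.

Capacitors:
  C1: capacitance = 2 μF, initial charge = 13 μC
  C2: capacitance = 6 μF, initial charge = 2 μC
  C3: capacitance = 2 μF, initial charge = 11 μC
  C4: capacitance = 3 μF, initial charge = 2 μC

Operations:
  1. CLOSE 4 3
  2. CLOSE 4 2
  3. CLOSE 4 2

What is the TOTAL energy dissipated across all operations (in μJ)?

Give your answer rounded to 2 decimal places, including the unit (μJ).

Answer: 19.15 μJ

Derivation:
Initial: C1(2μF, Q=13μC, V=6.50V), C2(6μF, Q=2μC, V=0.33V), C3(2μF, Q=11μC, V=5.50V), C4(3μF, Q=2μC, V=0.67V)
Op 1: CLOSE 4-3: Q_total=13.00, C_total=5.00, V=2.60; Q4=7.80, Q3=5.20; dissipated=14.017
Op 2: CLOSE 4-2: Q_total=9.80, C_total=9.00, V=1.09; Q4=3.27, Q2=6.53; dissipated=5.138
Op 3: CLOSE 4-2: Q_total=9.80, C_total=9.00, V=1.09; Q4=3.27, Q2=6.53; dissipated=0.000
Total dissipated: 19.154 μJ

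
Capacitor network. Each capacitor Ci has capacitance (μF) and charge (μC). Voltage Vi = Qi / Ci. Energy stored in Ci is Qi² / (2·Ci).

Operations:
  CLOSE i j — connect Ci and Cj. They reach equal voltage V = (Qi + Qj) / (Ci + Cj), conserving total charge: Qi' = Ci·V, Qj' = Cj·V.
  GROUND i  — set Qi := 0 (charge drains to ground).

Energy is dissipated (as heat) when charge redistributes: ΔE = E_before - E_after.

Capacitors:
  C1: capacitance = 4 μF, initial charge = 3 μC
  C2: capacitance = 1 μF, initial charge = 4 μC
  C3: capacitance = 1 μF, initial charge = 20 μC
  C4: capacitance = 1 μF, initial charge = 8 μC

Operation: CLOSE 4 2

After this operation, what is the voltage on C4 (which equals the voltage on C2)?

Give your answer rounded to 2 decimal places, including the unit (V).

Answer: 6.00 V

Derivation:
Initial: C1(4μF, Q=3μC, V=0.75V), C2(1μF, Q=4μC, V=4.00V), C3(1μF, Q=20μC, V=20.00V), C4(1μF, Q=8μC, V=8.00V)
Op 1: CLOSE 4-2: Q_total=12.00, C_total=2.00, V=6.00; Q4=6.00, Q2=6.00; dissipated=4.000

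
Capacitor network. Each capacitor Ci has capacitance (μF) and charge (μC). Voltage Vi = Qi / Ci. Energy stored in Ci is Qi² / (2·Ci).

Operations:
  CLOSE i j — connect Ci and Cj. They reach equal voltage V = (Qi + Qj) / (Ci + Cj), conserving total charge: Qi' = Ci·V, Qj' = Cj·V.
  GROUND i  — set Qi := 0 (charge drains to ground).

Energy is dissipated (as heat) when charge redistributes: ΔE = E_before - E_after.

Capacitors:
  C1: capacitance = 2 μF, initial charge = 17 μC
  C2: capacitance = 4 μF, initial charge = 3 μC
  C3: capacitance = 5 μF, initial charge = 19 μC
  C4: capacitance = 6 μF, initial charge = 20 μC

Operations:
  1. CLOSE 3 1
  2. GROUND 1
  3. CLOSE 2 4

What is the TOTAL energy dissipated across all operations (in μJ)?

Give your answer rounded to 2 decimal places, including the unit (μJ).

Initial: C1(2μF, Q=17μC, V=8.50V), C2(4μF, Q=3μC, V=0.75V), C3(5μF, Q=19μC, V=3.80V), C4(6μF, Q=20μC, V=3.33V)
Op 1: CLOSE 3-1: Q_total=36.00, C_total=7.00, V=5.14; Q3=25.71, Q1=10.29; dissipated=15.779
Op 2: GROUND 1: Q1=0; energy lost=26.449
Op 3: CLOSE 2-4: Q_total=23.00, C_total=10.00, V=2.30; Q2=9.20, Q4=13.80; dissipated=8.008
Total dissipated: 50.236 μJ

Answer: 50.24 μJ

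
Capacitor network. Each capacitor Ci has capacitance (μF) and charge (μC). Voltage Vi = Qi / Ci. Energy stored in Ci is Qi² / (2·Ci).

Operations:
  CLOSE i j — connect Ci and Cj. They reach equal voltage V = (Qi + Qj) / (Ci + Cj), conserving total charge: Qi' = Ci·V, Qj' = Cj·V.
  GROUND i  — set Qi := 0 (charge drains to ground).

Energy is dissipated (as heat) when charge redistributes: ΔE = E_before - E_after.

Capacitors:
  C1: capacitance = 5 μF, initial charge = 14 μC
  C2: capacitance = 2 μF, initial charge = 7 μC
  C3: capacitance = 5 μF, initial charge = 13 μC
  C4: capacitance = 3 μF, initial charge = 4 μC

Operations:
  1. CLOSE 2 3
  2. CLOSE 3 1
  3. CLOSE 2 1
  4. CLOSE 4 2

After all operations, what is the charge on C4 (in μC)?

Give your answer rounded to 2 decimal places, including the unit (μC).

Initial: C1(5μF, Q=14μC, V=2.80V), C2(2μF, Q=7μC, V=3.50V), C3(5μF, Q=13μC, V=2.60V), C4(3μF, Q=4μC, V=1.33V)
Op 1: CLOSE 2-3: Q_total=20.00, C_total=7.00, V=2.86; Q2=5.71, Q3=14.29; dissipated=0.579
Op 2: CLOSE 3-1: Q_total=28.29, C_total=10.00, V=2.83; Q3=14.14, Q1=14.14; dissipated=0.004
Op 3: CLOSE 2-1: Q_total=19.86, C_total=7.00, V=2.84; Q2=5.67, Q1=14.18; dissipated=0.001
Op 4: CLOSE 4-2: Q_total=9.67, C_total=5.00, V=1.93; Q4=5.80, Q2=3.87; dissipated=1.356
Final charges: Q1=14.18, Q2=3.87, Q3=14.14, Q4=5.80

Answer: 5.80 μC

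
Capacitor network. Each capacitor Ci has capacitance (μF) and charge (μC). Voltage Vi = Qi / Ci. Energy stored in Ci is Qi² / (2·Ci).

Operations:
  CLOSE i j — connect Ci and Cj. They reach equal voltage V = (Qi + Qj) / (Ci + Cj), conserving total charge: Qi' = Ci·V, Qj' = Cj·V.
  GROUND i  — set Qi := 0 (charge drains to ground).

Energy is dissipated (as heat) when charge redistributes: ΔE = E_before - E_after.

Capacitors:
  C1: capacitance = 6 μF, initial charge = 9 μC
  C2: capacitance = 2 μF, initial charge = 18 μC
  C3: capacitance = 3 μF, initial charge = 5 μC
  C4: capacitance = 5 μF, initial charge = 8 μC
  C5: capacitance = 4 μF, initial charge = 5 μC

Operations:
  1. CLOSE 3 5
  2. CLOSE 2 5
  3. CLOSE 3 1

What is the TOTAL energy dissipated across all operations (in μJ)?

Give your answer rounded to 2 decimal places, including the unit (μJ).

Answer: 38.37 μJ

Derivation:
Initial: C1(6μF, Q=9μC, V=1.50V), C2(2μF, Q=18μC, V=9.00V), C3(3μF, Q=5μC, V=1.67V), C4(5μF, Q=8μC, V=1.60V), C5(4μF, Q=5μC, V=1.25V)
Op 1: CLOSE 3-5: Q_total=10.00, C_total=7.00, V=1.43; Q3=4.29, Q5=5.71; dissipated=0.149
Op 2: CLOSE 2-5: Q_total=23.71, C_total=6.00, V=3.95; Q2=7.90, Q5=15.81; dissipated=38.218
Op 3: CLOSE 3-1: Q_total=13.29, C_total=9.00, V=1.48; Q3=4.43, Q1=8.86; dissipated=0.005
Total dissipated: 38.372 μJ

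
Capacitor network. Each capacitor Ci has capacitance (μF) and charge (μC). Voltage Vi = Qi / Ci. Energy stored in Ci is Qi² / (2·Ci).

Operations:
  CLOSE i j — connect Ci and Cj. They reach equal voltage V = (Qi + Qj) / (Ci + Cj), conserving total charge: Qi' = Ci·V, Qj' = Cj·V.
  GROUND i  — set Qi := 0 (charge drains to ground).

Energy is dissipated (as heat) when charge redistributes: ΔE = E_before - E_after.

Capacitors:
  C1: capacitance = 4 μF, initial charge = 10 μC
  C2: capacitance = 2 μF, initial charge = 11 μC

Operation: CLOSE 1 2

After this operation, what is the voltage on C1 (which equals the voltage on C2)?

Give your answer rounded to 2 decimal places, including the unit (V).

Answer: 3.50 V

Derivation:
Initial: C1(4μF, Q=10μC, V=2.50V), C2(2μF, Q=11μC, V=5.50V)
Op 1: CLOSE 1-2: Q_total=21.00, C_total=6.00, V=3.50; Q1=14.00, Q2=7.00; dissipated=6.000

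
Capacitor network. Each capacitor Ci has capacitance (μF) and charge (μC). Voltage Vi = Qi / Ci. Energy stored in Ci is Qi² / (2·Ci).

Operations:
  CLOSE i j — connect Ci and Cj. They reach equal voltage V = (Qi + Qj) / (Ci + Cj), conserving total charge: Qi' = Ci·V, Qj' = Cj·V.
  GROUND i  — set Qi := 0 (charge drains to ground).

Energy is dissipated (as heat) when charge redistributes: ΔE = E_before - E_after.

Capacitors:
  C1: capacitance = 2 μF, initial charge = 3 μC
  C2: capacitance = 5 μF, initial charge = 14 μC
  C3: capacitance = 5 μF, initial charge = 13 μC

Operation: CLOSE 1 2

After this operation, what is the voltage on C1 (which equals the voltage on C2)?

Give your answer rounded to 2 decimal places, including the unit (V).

Initial: C1(2μF, Q=3μC, V=1.50V), C2(5μF, Q=14μC, V=2.80V), C3(5μF, Q=13μC, V=2.60V)
Op 1: CLOSE 1-2: Q_total=17.00, C_total=7.00, V=2.43; Q1=4.86, Q2=12.14; dissipated=1.207

Answer: 2.43 V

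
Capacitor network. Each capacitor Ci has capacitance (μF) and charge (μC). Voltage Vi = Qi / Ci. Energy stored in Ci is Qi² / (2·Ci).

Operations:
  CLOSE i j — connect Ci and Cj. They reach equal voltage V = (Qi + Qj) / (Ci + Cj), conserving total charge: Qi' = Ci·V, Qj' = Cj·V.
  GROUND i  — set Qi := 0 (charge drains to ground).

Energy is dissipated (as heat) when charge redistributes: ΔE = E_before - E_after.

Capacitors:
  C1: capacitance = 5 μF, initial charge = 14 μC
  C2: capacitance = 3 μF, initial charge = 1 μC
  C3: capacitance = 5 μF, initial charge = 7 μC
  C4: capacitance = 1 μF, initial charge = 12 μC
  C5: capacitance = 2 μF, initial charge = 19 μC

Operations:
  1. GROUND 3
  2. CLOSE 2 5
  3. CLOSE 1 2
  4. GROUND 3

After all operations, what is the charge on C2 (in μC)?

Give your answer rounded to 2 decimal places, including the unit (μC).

Answer: 9.75 μC

Derivation:
Initial: C1(5μF, Q=14μC, V=2.80V), C2(3μF, Q=1μC, V=0.33V), C3(5μF, Q=7μC, V=1.40V), C4(1μF, Q=12μC, V=12.00V), C5(2μF, Q=19μC, V=9.50V)
Op 1: GROUND 3: Q3=0; energy lost=4.900
Op 2: CLOSE 2-5: Q_total=20.00, C_total=5.00, V=4.00; Q2=12.00, Q5=8.00; dissipated=50.417
Op 3: CLOSE 1-2: Q_total=26.00, C_total=8.00, V=3.25; Q1=16.25, Q2=9.75; dissipated=1.350
Op 4: GROUND 3: Q3=0; energy lost=0.000
Final charges: Q1=16.25, Q2=9.75, Q3=0.00, Q4=12.00, Q5=8.00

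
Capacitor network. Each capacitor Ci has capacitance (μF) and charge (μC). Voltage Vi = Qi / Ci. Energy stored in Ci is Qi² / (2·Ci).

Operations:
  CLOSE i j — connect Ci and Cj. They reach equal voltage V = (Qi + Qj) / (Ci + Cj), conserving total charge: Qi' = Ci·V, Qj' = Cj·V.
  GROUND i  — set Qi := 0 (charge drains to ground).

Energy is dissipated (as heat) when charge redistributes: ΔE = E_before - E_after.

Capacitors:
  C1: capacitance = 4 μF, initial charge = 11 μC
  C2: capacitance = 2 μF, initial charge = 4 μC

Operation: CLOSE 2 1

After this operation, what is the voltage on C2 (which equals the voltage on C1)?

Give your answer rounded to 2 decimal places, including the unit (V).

Initial: C1(4μF, Q=11μC, V=2.75V), C2(2μF, Q=4μC, V=2.00V)
Op 1: CLOSE 2-1: Q_total=15.00, C_total=6.00, V=2.50; Q2=5.00, Q1=10.00; dissipated=0.375

Answer: 2.50 V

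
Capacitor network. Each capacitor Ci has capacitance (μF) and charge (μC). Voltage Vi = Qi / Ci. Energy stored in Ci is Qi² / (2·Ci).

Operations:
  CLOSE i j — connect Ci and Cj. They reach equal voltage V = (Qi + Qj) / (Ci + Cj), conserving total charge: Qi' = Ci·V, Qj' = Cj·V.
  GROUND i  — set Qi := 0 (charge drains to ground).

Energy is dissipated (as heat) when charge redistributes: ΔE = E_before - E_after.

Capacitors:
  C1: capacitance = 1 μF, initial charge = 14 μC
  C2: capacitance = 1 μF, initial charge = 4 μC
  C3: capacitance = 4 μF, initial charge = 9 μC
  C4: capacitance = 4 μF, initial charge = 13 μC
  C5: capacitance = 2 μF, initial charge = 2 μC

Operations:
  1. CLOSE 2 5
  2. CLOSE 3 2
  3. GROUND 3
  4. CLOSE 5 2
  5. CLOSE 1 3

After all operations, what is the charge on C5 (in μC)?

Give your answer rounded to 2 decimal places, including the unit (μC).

Answer: 4.13 μC

Derivation:
Initial: C1(1μF, Q=14μC, V=14.00V), C2(1μF, Q=4μC, V=4.00V), C3(4μF, Q=9μC, V=2.25V), C4(4μF, Q=13μC, V=3.25V), C5(2μF, Q=2μC, V=1.00V)
Op 1: CLOSE 2-5: Q_total=6.00, C_total=3.00, V=2.00; Q2=2.00, Q5=4.00; dissipated=3.000
Op 2: CLOSE 3-2: Q_total=11.00, C_total=5.00, V=2.20; Q3=8.80, Q2=2.20; dissipated=0.025
Op 3: GROUND 3: Q3=0; energy lost=9.680
Op 4: CLOSE 5-2: Q_total=6.20, C_total=3.00, V=2.07; Q5=4.13, Q2=2.07; dissipated=0.013
Op 5: CLOSE 1-3: Q_total=14.00, C_total=5.00, V=2.80; Q1=2.80, Q3=11.20; dissipated=78.400
Final charges: Q1=2.80, Q2=2.07, Q3=11.20, Q4=13.00, Q5=4.13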